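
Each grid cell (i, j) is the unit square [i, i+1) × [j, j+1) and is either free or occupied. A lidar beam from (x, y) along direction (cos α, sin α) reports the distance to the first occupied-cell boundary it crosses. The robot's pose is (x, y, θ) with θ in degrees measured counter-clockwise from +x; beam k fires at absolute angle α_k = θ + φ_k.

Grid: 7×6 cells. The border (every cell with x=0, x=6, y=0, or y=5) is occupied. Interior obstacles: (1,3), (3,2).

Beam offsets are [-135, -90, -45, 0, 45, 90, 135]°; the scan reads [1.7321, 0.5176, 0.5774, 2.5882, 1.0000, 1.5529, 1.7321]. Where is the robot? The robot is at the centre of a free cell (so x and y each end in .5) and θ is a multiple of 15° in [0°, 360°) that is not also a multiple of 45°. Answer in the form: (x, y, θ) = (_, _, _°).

(x, y, θ) = (2.5, 2.5, 75°)

Enumerate (i+0.5, j+0.5, θ) over the 18 free cells and 16 admissible headings. For each, cast all 7 beams and compare to the given ranges.
  (3.5, 1.5, 30°): beam 1 = 0.5176 ≠ 1.7321 ✗
  (3.5, 1.5, 60°): beam 1 = 0.5176 ≠ 1.7321 ✗
  (1.5, 2.5, 150°): beam 1 = 1.5529 ≠ 1.7321 ✗
  (2.5, 2.5, 330°): beam 1 = 1.5529 ≠ 1.7321 ✗
  (5.5, 2.5, 30°): beam 1 = 1.5529 ≠ 1.7321 ✗
  …
  (2.5, 2.5, 75°): r_1=1.7321, r_2=0.5176, r_3=0.5774, r_4=2.5882, r_5=1.0000, r_6=1.5529, r_7=1.7321 — all match ✓
Unique over the lattice → pose = (2.5, 2.5, 75°).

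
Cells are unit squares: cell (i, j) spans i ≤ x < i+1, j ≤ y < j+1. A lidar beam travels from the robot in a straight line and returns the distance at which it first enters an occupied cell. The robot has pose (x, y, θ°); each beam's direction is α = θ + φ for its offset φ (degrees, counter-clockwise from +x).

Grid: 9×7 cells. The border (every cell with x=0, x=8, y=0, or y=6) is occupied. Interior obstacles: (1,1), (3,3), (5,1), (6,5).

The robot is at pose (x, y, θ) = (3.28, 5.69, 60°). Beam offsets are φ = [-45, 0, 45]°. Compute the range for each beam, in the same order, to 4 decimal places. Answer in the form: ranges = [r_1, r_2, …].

ranges = [1.1977, 0.3580, 0.3209]

beam 1: φ=-45°, α=15°
  cosα=0.9659 sinα=0.2588 | (3,5) | tMaxX 0.7454 tMaxY 1.1977 | tΔX 1.0353 tΔY 3.8637
    t=0.7454 [x] (4,5)
    t=1.1977 [y] (4,6) — stop
  → r_1 = 1.1977
beam 2: φ=0°, α=60°
  cosα=0.5000 sinα=0.8660 | (3,5) | tMaxX 1.4400 tMaxY 0.3580 | tΔX 2.0000 tΔY 1.1547
    t=0.3580 [y] (3,6) — stop
  → r_2 = 0.3580
beam 3: φ=45°, α=105°
  cosα=-0.2588 sinα=0.9659 | (3,5) | tMaxX 1.0818 tMaxY 0.3209 | tΔX 3.8637 tΔY 1.0353
    t=0.3209 [y] (3,6) — stop
  → r_3 = 0.3209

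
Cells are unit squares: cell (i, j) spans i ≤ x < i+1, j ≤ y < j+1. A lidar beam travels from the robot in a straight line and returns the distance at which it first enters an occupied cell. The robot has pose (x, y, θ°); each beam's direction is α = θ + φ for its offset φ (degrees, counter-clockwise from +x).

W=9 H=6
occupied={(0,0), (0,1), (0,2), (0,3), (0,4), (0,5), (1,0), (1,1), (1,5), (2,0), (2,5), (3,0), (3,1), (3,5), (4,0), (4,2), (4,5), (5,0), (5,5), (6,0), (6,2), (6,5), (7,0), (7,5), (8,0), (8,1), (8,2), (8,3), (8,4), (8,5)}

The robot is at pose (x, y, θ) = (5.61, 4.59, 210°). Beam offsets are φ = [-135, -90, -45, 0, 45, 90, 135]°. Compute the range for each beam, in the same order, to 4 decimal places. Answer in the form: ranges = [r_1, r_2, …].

ranges = [0.4245, 0.4734, 1.5841, 5.1800, 2.3569, 1.8360, 2.4743]

beam 1: φ=-135°, α=75°
  dir = (cos 75°, sin 75°) = (0.2588, 0.9659); from cell (5,4)
  next x-line at t=1.5068, next y-line at t=0.4245; Δt_x=3.8637, Δt_y=1.0353
    y: enter (5,5) at t=0.4245 ← occupied
  → r_1 = 0.4245
beam 2: φ=-90°, α=120°
  dir = (cos 120°, sin 120°) = (-0.5000, 0.8660); from cell (5,4)
  next x-line at t=1.2200, next y-line at t=0.4734; Δt_x=2.0000, Δt_y=1.1547
    y: enter (5,5) at t=0.4734 ← occupied
  → r_2 = 0.4734
beam 3: φ=-45°, α=165°
  dir = (cos 165°, sin 165°) = (-0.9659, 0.2588); from cell (5,4)
  next x-line at t=0.6315, next y-line at t=1.5841; Δt_x=1.0353, Δt_y=3.8637
    x: enter (4,4) at t=0.6315
    y: enter (4,5) at t=1.5841 ← occupied
  → r_3 = 1.5841
beam 4: φ=0°, α=210°
  dir = (cos 210°, sin 210°) = (-0.8660, -0.5000); from cell (5,4)
  next x-line at t=0.7044, next y-line at t=1.1800; Δt_x=1.1547, Δt_y=2.0000
    x: enter (4,4) at t=0.7044
    y: enter (4,3) at t=1.1800
    x: enter (3,3) at t=1.8591
    x: enter (2,3) at t=3.0138
    y: enter (2,2) at t=3.1800
    x: enter (1,2) at t=4.1685
    y: enter (1,1) at t=5.1800 ← occupied
  → r_4 = 5.1800
beam 5: φ=45°, α=255°
  dir = (cos 255°, sin 255°) = (-0.2588, -0.9659); from cell (5,4)
  next x-line at t=2.3569, next y-line at t=0.6108; Δt_x=3.8637, Δt_y=1.0353
    y: enter (5,3) at t=0.6108
    y: enter (5,2) at t=1.6461
    x: enter (4,2) at t=2.3569 ← occupied
  → r_5 = 2.3569
beam 6: φ=90°, α=300°
  dir = (cos 300°, sin 300°) = (0.5000, -0.8660); from cell (5,4)
  next x-line at t=0.7800, next y-line at t=0.6813; Δt_x=2.0000, Δt_y=1.1547
    y: enter (5,3) at t=0.6813
    x: enter (6,3) at t=0.7800
    y: enter (6,2) at t=1.8360 ← occupied
  → r_6 = 1.8360
beam 7: φ=135°, α=345°
  dir = (cos 345°, sin 345°) = (0.9659, -0.2588); from cell (5,4)
  next x-line at t=0.4038, next y-line at t=2.2796; Δt_x=1.0353, Δt_y=3.8637
    x: enter (6,4) at t=0.4038
    x: enter (7,4) at t=1.4390
    y: enter (7,3) at t=2.2796
    x: enter (8,3) at t=2.4743 ← occupied
  → r_7 = 2.4743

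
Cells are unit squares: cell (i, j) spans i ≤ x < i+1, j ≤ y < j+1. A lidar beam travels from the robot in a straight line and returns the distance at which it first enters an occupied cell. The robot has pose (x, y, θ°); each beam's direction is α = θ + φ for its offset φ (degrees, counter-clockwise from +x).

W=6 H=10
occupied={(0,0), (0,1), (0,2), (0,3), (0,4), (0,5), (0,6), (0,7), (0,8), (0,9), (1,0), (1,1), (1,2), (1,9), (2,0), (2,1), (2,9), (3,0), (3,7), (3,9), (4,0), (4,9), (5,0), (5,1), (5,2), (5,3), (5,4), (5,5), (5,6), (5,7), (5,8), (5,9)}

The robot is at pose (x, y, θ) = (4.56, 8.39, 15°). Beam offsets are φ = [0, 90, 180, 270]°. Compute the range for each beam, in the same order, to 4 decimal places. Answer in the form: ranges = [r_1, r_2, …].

beam 1: φ=0°, α=15°
  direction (0.9659, 0.2588); cell (4,8); t to first gridline: x 0.4555, y 2.3569 (then +1.0353 / +3.8637)
    (5,8) via x @ 0.4555  # hit
  → r_1 = 0.4555
beam 2: φ=90°, α=105°
  direction (-0.2588, 0.9659); cell (4,8); t to first gridline: x 2.1637, y 0.6315 (then +3.8637 / +1.0353)
    (4,9) via y @ 0.6315  # hit
  → r_2 = 0.6315
beam 3: φ=180°, α=195°
  direction (-0.9659, -0.2588); cell (4,8); t to first gridline: x 0.5798, y 1.5068 (then +1.0353 / +3.8637)
    (3,8) via x @ 0.5798
    (3,7) via y @ 1.5068  # hit
  → r_3 = 1.5068
beam 4: φ=270°, α=285°
  direction (0.2588, -0.9659); cell (4,8); t to first gridline: x 1.7000, y 0.4038 (then +3.8637 / +1.0353)
    (4,7) via y @ 0.4038
    (4,6) via y @ 1.4390
    (5,6) via x @ 1.7000  # hit
  → r_4 = 1.7000

ranges = [0.4555, 0.6315, 1.5068, 1.7000]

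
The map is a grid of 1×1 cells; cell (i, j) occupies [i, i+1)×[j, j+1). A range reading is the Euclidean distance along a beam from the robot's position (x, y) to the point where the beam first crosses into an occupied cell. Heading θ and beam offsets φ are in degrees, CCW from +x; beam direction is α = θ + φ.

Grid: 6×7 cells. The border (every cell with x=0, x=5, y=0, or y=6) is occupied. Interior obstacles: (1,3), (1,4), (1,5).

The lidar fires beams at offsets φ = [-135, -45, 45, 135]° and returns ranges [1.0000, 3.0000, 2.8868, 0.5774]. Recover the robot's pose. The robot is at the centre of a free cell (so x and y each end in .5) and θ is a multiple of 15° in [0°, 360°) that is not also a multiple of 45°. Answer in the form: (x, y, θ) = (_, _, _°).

(x, y, θ) = (3.5, 1.5, 105°)

Candidates: 17 free-cell centres × 16 headings = 272 poses. Raycast each; keep the one whose scan matches to 4 dp.
  (3.5, 2.5, 75°): beam 1 = 1.7321 ≠ 1.0000 ✗
  (2.5, 3.5, 285°): beam 1 = 0.5774 ≠ 1.0000 ✗
  (3.5, 5.5, 195°): beam 1 = 0.5774 ≠ 1.0000 ✗
  …
  (3.5, 1.5, 105°): r_1=1.0000, r_2=3.0000, r_3=2.8868, r_4=0.5774 — all match ✓
No second candidate reproduces the full scan.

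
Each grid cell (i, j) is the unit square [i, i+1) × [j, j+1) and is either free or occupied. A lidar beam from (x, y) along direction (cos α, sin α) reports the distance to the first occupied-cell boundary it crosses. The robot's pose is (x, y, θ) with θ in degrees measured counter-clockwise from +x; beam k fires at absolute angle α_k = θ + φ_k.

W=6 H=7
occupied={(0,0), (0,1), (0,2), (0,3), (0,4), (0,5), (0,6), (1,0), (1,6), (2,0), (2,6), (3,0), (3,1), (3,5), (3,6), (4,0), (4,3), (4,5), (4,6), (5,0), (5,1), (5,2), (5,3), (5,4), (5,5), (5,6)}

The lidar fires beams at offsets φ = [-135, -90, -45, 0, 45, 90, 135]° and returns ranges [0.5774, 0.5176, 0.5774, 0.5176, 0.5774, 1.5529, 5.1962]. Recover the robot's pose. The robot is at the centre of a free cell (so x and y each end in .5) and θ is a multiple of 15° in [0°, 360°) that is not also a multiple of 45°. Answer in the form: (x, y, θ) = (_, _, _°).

Enumerate (i+0.5, j+0.5, θ) over the 16 free cells and 16 admissible headings. For each, cast all 7 beams and compare to the given ranges.
  (1.5, 2.5, 15°): beam 1 = 1.0000 ≠ 0.5774 ✗
  (1.5, 3.5, 30°): beam 1 = 1.9319 ≠ 0.5774 ✗
  (3.5, 4.5, 330°): beam 1 = 2.5882 ≠ 0.5774 ✗
  (3.5, 3.5, 255°): beam 1 = 2.8868 ≠ 0.5774 ✗
  …
  (4.5, 1.5, 345°): r_1=0.5774, r_2=0.5176, r_3=0.5774, r_4=0.5176, r_5=0.5774, r_6=1.5529, r_7=5.1962 — all match ✓
Only this pose fits every beam.

(x, y, θ) = (4.5, 1.5, 345°)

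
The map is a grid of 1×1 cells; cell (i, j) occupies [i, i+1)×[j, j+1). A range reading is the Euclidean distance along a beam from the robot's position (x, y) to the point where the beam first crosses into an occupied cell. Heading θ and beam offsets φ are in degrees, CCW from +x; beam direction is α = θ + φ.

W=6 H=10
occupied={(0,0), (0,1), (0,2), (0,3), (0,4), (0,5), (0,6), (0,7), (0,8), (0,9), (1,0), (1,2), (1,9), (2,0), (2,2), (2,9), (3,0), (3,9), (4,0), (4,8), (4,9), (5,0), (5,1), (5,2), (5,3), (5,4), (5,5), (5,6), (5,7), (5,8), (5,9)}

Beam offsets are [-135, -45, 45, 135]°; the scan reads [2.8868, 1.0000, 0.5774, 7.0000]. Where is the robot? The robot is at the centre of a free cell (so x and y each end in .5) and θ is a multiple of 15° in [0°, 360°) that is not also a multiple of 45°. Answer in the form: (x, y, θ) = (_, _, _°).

Enumerate (i+0.5, j+0.5, θ) over the 29 free cells and 16 admissible headings. For each, cast all 4 beams and compare to the given ranges.
  (1.5, 4.5, 15°): beam 1 = 1.0000 ≠ 2.8868 ✗
  (3.5, 5.5, 30°): beam 1 = 2.5882 ≠ 2.8868 ✗
  (3.5, 5.5, 345°): beam 2 = 3.0000 ≠ 1.0000 ✗
  (1.5, 5.5, 30°): beam 1 = 1.9319 ≠ 2.8868 ✗
  …
  (1.5, 7.5, 165°): r_1=2.8868, r_2=1.0000, r_3=0.5774, r_4=7.0000 — all match ✓
Unique over the lattice → pose = (1.5, 7.5, 165°).

(x, y, θ) = (1.5, 7.5, 165°)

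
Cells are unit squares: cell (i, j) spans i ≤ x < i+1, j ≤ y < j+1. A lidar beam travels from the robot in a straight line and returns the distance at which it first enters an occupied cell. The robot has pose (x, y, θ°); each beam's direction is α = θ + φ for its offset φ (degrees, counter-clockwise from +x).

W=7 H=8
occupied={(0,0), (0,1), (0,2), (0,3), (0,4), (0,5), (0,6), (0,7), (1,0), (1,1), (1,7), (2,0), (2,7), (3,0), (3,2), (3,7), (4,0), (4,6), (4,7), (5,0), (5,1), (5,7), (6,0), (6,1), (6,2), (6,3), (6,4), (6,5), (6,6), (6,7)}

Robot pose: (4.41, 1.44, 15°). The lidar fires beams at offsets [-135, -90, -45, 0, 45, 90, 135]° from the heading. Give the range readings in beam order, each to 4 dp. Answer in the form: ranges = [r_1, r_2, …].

ranges = [0.5081, 0.4555, 0.6813, 0.6108, 3.1800, 1.5841, 1.1200]

beam 1: φ=-135°, α=240°
  direction (-0.5000, -0.8660); cell (4,1); t to first gridline: x 0.8200, y 0.5081 (then +2.0000 / +1.1547)
    (4,0) via y @ 0.5081  # hit
  → r_1 = 0.5081
beam 2: φ=-90°, α=285°
  direction (0.2588, -0.9659); cell (4,1); t to first gridline: x 2.2796, y 0.4555 (then +3.8637 / +1.0353)
    (4,0) via y @ 0.4555  # hit
  → r_2 = 0.4555
beam 3: φ=-45°, α=330°
  direction (0.8660, -0.5000); cell (4,1); t to first gridline: x 0.6813, y 0.8800 (then +1.1547 / +2.0000)
    (5,1) via x @ 0.6813  # hit
  → r_3 = 0.6813
beam 4: φ=0°, α=15°
  direction (0.9659, 0.2588); cell (4,1); t to first gridline: x 0.6108, y 2.1637 (then +1.0353 / +3.8637)
    (5,1) via x @ 0.6108  # hit
  → r_4 = 0.6108
beam 5: φ=45°, α=60°
  direction (0.5000, 0.8660); cell (4,1); t to first gridline: x 1.1800, y 0.6466 (then +2.0000 / +1.1547)
    (4,2) via y @ 0.6466
    (5,2) via x @ 1.1800
    (5,3) via y @ 1.8013
    (5,4) via y @ 2.9560
    (6,4) via x @ 3.1800  # hit
  → r_5 = 3.1800
beam 6: φ=90°, α=105°
  direction (-0.2588, 0.9659); cell (4,1); t to first gridline: x 1.5841, y 0.5798 (then +3.8637 / +1.0353)
    (4,2) via y @ 0.5798
    (3,2) via x @ 1.5841  # hit
  → r_6 = 1.5841
beam 7: φ=135°, α=150°
  direction (-0.8660, 0.5000); cell (4,1); t to first gridline: x 0.4734, y 1.1200 (then +1.1547 / +2.0000)
    (3,1) via x @ 0.4734
    (3,2) via y @ 1.1200  # hit
  → r_7 = 1.1200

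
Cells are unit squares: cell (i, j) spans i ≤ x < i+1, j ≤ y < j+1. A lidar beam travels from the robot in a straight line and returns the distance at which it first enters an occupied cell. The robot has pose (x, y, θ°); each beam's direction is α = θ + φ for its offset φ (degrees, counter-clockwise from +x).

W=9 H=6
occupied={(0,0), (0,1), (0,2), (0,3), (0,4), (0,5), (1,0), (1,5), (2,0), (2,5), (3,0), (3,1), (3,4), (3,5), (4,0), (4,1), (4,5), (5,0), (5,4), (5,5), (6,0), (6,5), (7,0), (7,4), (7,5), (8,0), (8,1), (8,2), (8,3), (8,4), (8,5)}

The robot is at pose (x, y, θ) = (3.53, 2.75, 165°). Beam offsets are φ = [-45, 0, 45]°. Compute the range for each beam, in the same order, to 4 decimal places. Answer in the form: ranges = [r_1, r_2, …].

ranges = [2.5981, 2.6192, 2.9214]

beam 1: φ=-45°, α=120°
  dir = (cos 120°, sin 120°) = (-0.5000, 0.8660); from cell (3,2)
  next x-line at t=1.0600, next y-line at t=0.2887; Δt_x=2.0000, Δt_y=1.1547
    y: enter (3,3) at t=0.2887
    x: enter (2,3) at t=1.0600
    y: enter (2,4) at t=1.4434
    y: enter (2,5) at t=2.5981 ← occupied
  → r_1 = 2.5981
beam 2: φ=0°, α=165°
  dir = (cos 165°, sin 165°) = (-0.9659, 0.2588); from cell (3,2)
  next x-line at t=0.5487, next y-line at t=0.9659; Δt_x=1.0353, Δt_y=3.8637
    x: enter (2,2) at t=0.5487
    y: enter (2,3) at t=0.9659
    x: enter (1,3) at t=1.5840
    x: enter (0,3) at t=2.6192 ← occupied
  → r_2 = 2.6192
beam 3: φ=45°, α=210°
  dir = (cos 210°, sin 210°) = (-0.8660, -0.5000); from cell (3,2)
  next x-line at t=0.6120, next y-line at t=1.5000; Δt_x=1.1547, Δt_y=2.0000
    x: enter (2,2) at t=0.6120
    y: enter (2,1) at t=1.5000
    x: enter (1,1) at t=1.7667
    x: enter (0,1) at t=2.9214 ← occupied
  → r_3 = 2.9214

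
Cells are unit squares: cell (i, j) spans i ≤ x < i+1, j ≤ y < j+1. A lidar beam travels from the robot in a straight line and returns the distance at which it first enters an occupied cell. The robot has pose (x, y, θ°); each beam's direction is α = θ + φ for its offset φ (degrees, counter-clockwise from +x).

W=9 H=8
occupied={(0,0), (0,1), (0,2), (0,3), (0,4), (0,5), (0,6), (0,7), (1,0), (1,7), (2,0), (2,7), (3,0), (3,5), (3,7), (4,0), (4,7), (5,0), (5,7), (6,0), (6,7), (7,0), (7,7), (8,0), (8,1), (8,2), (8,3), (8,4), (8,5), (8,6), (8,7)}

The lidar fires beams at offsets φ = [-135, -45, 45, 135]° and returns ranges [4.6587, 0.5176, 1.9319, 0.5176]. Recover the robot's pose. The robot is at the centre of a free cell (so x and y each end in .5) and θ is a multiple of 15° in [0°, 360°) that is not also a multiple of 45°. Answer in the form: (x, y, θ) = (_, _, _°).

Enumerate (i+0.5, j+0.5, θ) over the 41 free cells and 16 admissible headings. For each, cast all 4 beams and compare to the given ranges.
  (2.5, 5.5, 240°): beam 1 = 1.5529 ≠ 4.6587 ✗
  (1.5, 3.5, 255°): beam 1 = 1.0000 ≠ 4.6587 ✗
  (7.5, 4.5, 15°): beam 1 = 4.0415 ≠ 4.6587 ✗
  (1.5, 1.5, 285°): beam 1 = 0.5774 ≠ 4.6587 ✗
  (4.5, 2.5, 30°): beam 1 = 1.5529 ≠ 4.6587 ✗
  …
  (3.5, 6.5, 120°): r_1=4.6587, r_2=0.5176, r_3=1.9319, r_4=0.5176 — all match ✓
No second candidate reproduces the full scan.

(x, y, θ) = (3.5, 6.5, 120°)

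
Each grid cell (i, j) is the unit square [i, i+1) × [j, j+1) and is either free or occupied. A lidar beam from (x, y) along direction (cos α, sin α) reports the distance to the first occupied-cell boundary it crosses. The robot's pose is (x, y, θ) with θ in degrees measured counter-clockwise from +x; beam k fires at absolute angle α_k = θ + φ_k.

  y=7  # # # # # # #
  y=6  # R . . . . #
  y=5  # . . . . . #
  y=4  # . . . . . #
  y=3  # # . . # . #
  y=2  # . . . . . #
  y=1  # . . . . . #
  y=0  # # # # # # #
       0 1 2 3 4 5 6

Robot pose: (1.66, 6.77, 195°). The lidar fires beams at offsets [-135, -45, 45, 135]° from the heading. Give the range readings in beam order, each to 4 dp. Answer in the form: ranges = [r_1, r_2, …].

beam 1: φ=-135°, α=60°
  dir = (cos 60°, sin 60°) = (0.5000, 0.8660); from cell (1,6)
  next x-line at t=0.6800, next y-line at t=0.2656; Δt_x=2.0000, Δt_y=1.1547
    y: enter (1,7) at t=0.2656 ← occupied
  → r_1 = 0.2656
beam 2: φ=-45°, α=150°
  dir = (cos 150°, sin 150°) = (-0.8660, 0.5000); from cell (1,6)
  next x-line at t=0.7621, next y-line at t=0.4600; Δt_x=1.1547, Δt_y=2.0000
    y: enter (1,7) at t=0.4600 ← occupied
  → r_2 = 0.4600
beam 3: φ=45°, α=240°
  dir = (cos 240°, sin 240°) = (-0.5000, -0.8660); from cell (1,6)
  next x-line at t=1.3200, next y-line at t=0.8891; Δt_x=2.0000, Δt_y=1.1547
    y: enter (1,5) at t=0.8891
    x: enter (0,5) at t=1.3200 ← occupied
  → r_3 = 1.3200
beam 4: φ=135°, α=330°
  dir = (cos 330°, sin 330°) = (0.8660, -0.5000); from cell (1,6)
  next x-line at t=0.3926, next y-line at t=1.5400; Δt_x=1.1547, Δt_y=2.0000
    x: enter (2,6) at t=0.3926
    y: enter (2,5) at t=1.5400
    x: enter (3,5) at t=1.5473
    x: enter (4,5) at t=2.7020
    y: enter (4,4) at t=3.5400
    x: enter (5,4) at t=3.8567
    x: enter (6,4) at t=5.0114 ← occupied
  → r_4 = 5.0114

ranges = [0.2656, 0.4600, 1.3200, 5.0114]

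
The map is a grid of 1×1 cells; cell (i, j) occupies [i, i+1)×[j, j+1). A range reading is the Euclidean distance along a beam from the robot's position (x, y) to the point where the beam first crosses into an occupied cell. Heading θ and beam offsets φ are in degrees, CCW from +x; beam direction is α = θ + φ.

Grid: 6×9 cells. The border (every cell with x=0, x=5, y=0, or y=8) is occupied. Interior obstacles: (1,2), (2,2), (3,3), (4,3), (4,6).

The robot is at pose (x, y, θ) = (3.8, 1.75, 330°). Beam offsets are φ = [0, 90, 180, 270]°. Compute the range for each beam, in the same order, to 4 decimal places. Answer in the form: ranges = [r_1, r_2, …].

beam 1: φ=0°, α=330°
  dir = (cos 330°, sin 330°) = (0.8660, -0.5000); from cell (3,1)
  next x-line at t=0.2309, next y-line at t=1.5000; Δt_x=1.1547, Δt_y=2.0000
    x: enter (4,1) at t=0.2309
    x: enter (5,1) at t=1.3856 ← occupied
  → r_1 = 1.3856
beam 2: φ=90°, α=60°
  dir = (cos 60°, sin 60°) = (0.5000, 0.8660); from cell (3,1)
  next x-line at t=0.4000, next y-line at t=0.2887; Δt_x=2.0000, Δt_y=1.1547
    y: enter (3,2) at t=0.2887
    x: enter (4,2) at t=0.4000
    y: enter (4,3) at t=1.4434 ← occupied
  → r_2 = 1.4434
beam 3: φ=180°, α=150°
  dir = (cos 150°, sin 150°) = (-0.8660, 0.5000); from cell (3,1)
  next x-line at t=0.9238, next y-line at t=0.5000; Δt_x=1.1547, Δt_y=2.0000
    y: enter (3,2) at t=0.5000
    x: enter (2,2) at t=0.9238 ← occupied
  → r_3 = 0.9238
beam 4: φ=270°, α=240°
  dir = (cos 240°, sin 240°) = (-0.5000, -0.8660); from cell (3,1)
  next x-line at t=1.6000, next y-line at t=0.8660; Δt_x=2.0000, Δt_y=1.1547
    y: enter (3,0) at t=0.8660 ← occupied
  → r_4 = 0.8660

ranges = [1.3856, 1.4434, 0.9238, 0.8660]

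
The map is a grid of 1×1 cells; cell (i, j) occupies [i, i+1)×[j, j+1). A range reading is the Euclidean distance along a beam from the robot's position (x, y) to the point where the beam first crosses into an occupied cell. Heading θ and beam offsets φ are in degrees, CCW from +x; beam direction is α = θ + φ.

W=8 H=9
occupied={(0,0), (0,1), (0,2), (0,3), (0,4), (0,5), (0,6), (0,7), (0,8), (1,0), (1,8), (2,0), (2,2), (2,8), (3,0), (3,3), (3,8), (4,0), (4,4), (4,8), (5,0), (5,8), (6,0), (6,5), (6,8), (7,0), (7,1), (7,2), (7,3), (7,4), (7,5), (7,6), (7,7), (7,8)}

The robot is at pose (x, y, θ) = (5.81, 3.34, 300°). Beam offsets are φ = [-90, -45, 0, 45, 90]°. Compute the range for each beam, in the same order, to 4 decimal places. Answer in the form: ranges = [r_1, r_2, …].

ranges = [4.6800, 2.4225, 2.3800, 1.2320, 1.3741]

beam 1: φ=-90°, α=210°
  cosα=-0.8660 sinα=-0.5000 | (5,3) | tMaxX 0.9353 tMaxY 0.6800 | tΔX 1.1547 tΔY 2.0000
    t=0.6800 [y] (5,2)
    t=0.9353 [x] (4,2)
    t=2.0900 [x] (3,2)
    t=2.6800 [y] (3,1)
    t=3.2447 [x] (2,1)
    t=4.3994 [x] (1,1)
    t=4.6800 [y] (1,0) — stop
  → r_1 = 4.6800
beam 2: φ=-45°, α=255°
  cosα=-0.2588 sinα=-0.9659 | (5,3) | tMaxX 3.1296 tMaxY 0.3520 | tΔX 3.8637 tΔY 1.0353
    t=0.3520 [y] (5,2)
    t=1.3873 [y] (5,1)
    t=2.4225 [y] (5,0) — stop
  → r_2 = 2.4225
beam 3: φ=0°, α=300°
  cosα=0.5000 sinα=-0.8660 | (5,3) | tMaxX 0.3800 tMaxY 0.3926 | tΔX 2.0000 tΔY 1.1547
    t=0.3800 [x] (6,3)
    t=0.3926 [y] (6,2)
    t=1.5473 [y] (6,1)
    t=2.3800 [x] (7,1) — stop
  → r_3 = 2.3800
beam 4: φ=45°, α=345°
  cosα=0.9659 sinα=-0.2588 | (5,3) | tMaxX 0.1967 tMaxY 1.3137 | tΔX 1.0353 tΔY 3.8637
    t=0.1967 [x] (6,3)
    t=1.2320 [x] (7,3) — stop
  → r_4 = 1.2320
beam 5: φ=90°, α=30°
  cosα=0.8660 sinα=0.5000 | (5,3) | tMaxX 0.2194 tMaxY 1.3200 | tΔX 1.1547 tΔY 2.0000
    t=0.2194 [x] (6,3)
    t=1.3200 [y] (6,4)
    t=1.3741 [x] (7,4) — stop
  → r_5 = 1.3741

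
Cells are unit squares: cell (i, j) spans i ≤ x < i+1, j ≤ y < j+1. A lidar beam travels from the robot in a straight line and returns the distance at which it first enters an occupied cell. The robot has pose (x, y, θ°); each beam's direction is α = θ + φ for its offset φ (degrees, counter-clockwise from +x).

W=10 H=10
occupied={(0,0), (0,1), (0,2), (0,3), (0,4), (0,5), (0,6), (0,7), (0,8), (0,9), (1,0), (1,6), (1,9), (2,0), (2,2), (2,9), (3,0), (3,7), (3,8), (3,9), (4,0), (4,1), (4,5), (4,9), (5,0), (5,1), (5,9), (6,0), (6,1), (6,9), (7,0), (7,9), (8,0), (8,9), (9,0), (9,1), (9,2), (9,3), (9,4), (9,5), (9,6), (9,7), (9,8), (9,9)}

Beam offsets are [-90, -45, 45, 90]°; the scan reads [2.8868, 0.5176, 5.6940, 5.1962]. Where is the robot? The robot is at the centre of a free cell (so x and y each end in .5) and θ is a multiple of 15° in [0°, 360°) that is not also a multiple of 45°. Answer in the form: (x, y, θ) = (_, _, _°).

(x, y, θ) = (2.5, 6.5, 210°)

The pose lattice has 56·16 = 896 candidates. Test each by forward raycasting.
  (4.5, 7.5, 210°): beam 1 = 1.0000 ≠ 2.8868 ✗
  (7.5, 4.5, 150°): beam 1 = 3.0000 ≠ 2.8868 ✗
  (7.5, 7.5, 75°): beam 1 = 1.5529 ≠ 2.8868 ✗
  (7.5, 5.5, 345°): beam 1 = 3.6235 ≠ 2.8868 ✗
  (1.5, 8.5, 300°): beam 1 = 0.5774 ≠ 2.8868 ✗
  …
  (2.5, 6.5, 210°): r_1=2.8868, r_2=0.5176, r_3=5.6940, r_4=5.1962 — all match ✓
No second candidate reproduces the full scan.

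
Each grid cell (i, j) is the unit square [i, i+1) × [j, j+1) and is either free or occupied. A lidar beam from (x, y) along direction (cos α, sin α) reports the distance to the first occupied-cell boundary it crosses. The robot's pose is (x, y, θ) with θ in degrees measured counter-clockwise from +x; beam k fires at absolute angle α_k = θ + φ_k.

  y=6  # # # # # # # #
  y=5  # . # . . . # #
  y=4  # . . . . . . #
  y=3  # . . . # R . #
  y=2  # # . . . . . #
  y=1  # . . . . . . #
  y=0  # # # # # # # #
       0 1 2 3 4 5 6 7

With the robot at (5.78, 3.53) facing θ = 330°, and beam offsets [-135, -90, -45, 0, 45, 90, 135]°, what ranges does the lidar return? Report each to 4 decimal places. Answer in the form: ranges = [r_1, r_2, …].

beam 1: φ=-135°, α=195°
  direction (-0.9659, -0.2588); cell (5,3); t to first gridline: x 0.8075, y 2.0478 (then +1.0353 / +3.8637)
    (4,3) via x @ 0.8075  # hit
  → r_1 = 0.8075
beam 2: φ=-90°, α=240°
  direction (-0.5000, -0.8660); cell (5,3); t to first gridline: x 1.5600, y 0.6120 (then +2.0000 / +1.1547)
    (5,2) via y @ 0.6120
    (4,2) via x @ 1.5600
    (4,1) via y @ 1.7667
    (4,0) via y @ 2.9214  # hit
  → r_2 = 2.9214
beam 3: φ=-45°, α=285°
  direction (0.2588, -0.9659); cell (5,3); t to first gridline: x 0.8500, y 0.5487 (then +3.8637 / +1.0353)
    (5,2) via y @ 0.5487
    (6,2) via x @ 0.8500
    (6,1) via y @ 1.5840
    (6,0) via y @ 2.6192  # hit
  → r_3 = 2.6192
beam 4: φ=0°, α=330°
  direction (0.8660, -0.5000); cell (5,3); t to first gridline: x 0.2540, y 1.0600 (then +1.1547 / +2.0000)
    (6,3) via x @ 0.2540
    (6,2) via y @ 1.0600
    (7,2) via x @ 1.4087  # hit
  → r_4 = 1.4087
beam 5: φ=45°, α=15°
  direction (0.9659, 0.2588); cell (5,3); t to first gridline: x 0.2278, y 1.8159 (then +1.0353 / +3.8637)
    (6,3) via x @ 0.2278
    (7,3) via x @ 1.2630  # hit
  → r_5 = 1.2630
beam 6: φ=90°, α=60°
  direction (0.5000, 0.8660); cell (5,3); t to first gridline: x 0.4400, y 0.5427 (then +2.0000 / +1.1547)
    (6,3) via x @ 0.4400
    (6,4) via y @ 0.5427
    (6,5) via y @ 1.6974  # hit
  → r_6 = 1.6974
beam 7: φ=135°, α=105°
  direction (-0.2588, 0.9659); cell (5,3); t to first gridline: x 3.0137, y 0.4866 (then +3.8637 / +1.0353)
    (5,4) via y @ 0.4866
    (5,5) via y @ 1.5219
    (5,6) via y @ 2.5571  # hit
  → r_7 = 2.5571

ranges = [0.8075, 2.9214, 2.6192, 1.4087, 1.2630, 1.6974, 2.5571]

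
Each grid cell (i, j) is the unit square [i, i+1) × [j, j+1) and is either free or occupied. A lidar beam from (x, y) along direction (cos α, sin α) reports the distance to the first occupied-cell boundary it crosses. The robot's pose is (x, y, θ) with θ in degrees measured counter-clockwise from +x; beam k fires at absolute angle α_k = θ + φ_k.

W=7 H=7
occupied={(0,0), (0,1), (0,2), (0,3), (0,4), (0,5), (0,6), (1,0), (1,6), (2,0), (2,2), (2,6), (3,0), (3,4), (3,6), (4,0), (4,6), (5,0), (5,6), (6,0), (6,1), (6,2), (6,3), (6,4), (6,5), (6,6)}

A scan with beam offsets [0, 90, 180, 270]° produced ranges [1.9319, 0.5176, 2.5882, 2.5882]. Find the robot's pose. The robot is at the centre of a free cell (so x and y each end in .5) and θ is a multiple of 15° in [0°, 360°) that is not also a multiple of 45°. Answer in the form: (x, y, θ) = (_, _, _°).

Candidates: 23 free-cell centres × 16 headings = 368 poses. Raycast each; keep the one whose scan matches to 4 dp.
  (1.5, 3.5, 60°): beam 1 = 2.8868 ≠ 1.9319 ✗
  (1.5, 4.5, 240°): beam 1 = 1.0000 ≠ 1.9319 ✗
  (4.5, 3.5, 105°): beam 1 = 2.5882 ≠ 1.9319 ✗
  …
  (5.5, 3.5, 285°): r_1=1.9319, r_2=0.5176, r_3=2.5882, r_4=2.5882 — all match ✓
No second candidate reproduces the full scan.

(x, y, θ) = (5.5, 3.5, 285°)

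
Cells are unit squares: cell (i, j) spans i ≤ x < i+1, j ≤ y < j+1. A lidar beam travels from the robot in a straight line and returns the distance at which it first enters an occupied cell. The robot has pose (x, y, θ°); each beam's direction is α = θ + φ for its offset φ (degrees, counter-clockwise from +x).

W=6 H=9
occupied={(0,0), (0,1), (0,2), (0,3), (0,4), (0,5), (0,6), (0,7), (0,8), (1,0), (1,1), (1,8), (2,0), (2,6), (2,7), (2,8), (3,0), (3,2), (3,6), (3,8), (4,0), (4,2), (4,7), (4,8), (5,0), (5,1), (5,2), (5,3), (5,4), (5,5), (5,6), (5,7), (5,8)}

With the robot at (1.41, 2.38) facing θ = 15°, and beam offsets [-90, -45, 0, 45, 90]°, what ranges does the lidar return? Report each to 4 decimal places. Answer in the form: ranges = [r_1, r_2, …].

ranges = [0.3934, 2.7600, 1.6461, 4.1800, 1.5841]

beam 1: φ=-90°, α=285°
  direction (0.2588, -0.9659); cell (1,2); t to first gridline: x 2.2796, y 0.3934 (then +3.8637 / +1.0353)
    (1,1) via y @ 0.3934  # hit
  → r_1 = 0.3934
beam 2: φ=-45°, α=330°
  direction (0.8660, -0.5000); cell (1,2); t to first gridline: x 0.6813, y 0.7600 (then +1.1547 / +2.0000)
    (2,2) via x @ 0.6813
    (2,1) via y @ 0.7600
    (3,1) via x @ 1.8360
    (3,0) via y @ 2.7600  # hit
  → r_2 = 2.7600
beam 3: φ=0°, α=15°
  direction (0.9659, 0.2588); cell (1,2); t to first gridline: x 0.6108, y 2.3955 (then +1.0353 / +3.8637)
    (2,2) via x @ 0.6108
    (3,2) via x @ 1.6461  # hit
  → r_3 = 1.6461
beam 4: φ=45°, α=60°
  direction (0.5000, 0.8660); cell (1,2); t to first gridline: x 1.1800, y 0.7159 (then +2.0000 / +1.1547)
    (1,3) via y @ 0.7159
    (2,3) via x @ 1.1800
    (2,4) via y @ 1.8706
    (2,5) via y @ 3.0253
    (3,5) via x @ 3.1800
    (3,6) via y @ 4.1800  # hit
  → r_4 = 4.1800
beam 5: φ=90°, α=105°
  direction (-0.2588, 0.9659); cell (1,2); t to first gridline: x 1.5841, y 0.6419 (then +3.8637 / +1.0353)
    (1,3) via y @ 0.6419
    (0,3) via x @ 1.5841  # hit
  → r_5 = 1.5841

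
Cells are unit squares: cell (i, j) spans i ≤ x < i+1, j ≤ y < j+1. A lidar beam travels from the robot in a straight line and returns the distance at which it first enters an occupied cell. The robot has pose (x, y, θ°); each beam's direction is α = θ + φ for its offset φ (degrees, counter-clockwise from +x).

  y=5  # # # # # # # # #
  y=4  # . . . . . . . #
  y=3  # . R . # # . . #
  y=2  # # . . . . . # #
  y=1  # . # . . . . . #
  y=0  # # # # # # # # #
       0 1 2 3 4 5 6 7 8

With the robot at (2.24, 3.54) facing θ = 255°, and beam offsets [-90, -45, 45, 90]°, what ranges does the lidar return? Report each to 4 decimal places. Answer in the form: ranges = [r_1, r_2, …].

beam 1: φ=-90°, α=165°
  direction (-0.9659, 0.2588); cell (2,3); t to first gridline: x 0.2485, y 1.7773 (then +1.0353 / +3.8637)
    (1,3) via x @ 0.2485
    (0,3) via x @ 1.2837  # hit
  → r_1 = 1.2837
beam 2: φ=-45°, α=210°
  direction (-0.8660, -0.5000); cell (2,3); t to first gridline: x 0.2771, y 1.0800 (then +1.1547 / +2.0000)
    (1,3) via x @ 0.2771
    (1,2) via y @ 1.0800  # hit
  → r_2 = 1.0800
beam 3: φ=45°, α=300°
  direction (0.5000, -0.8660); cell (2,3); t to first gridline: x 1.5200, y 0.6235 (then +2.0000 / +1.1547)
    (2,2) via y @ 0.6235
    (3,2) via x @ 1.5200
    (3,1) via y @ 1.7782
    (3,0) via y @ 2.9329  # hit
  → r_3 = 2.9329
beam 4: φ=90°, α=345°
  direction (0.9659, -0.2588); cell (2,3); t to first gridline: x 0.7868, y 2.0864 (then +1.0353 / +3.8637)
    (3,3) via x @ 0.7868
    (4,3) via x @ 1.8221  # hit
  → r_4 = 1.8221

ranges = [1.2837, 1.0800, 2.9329, 1.8221]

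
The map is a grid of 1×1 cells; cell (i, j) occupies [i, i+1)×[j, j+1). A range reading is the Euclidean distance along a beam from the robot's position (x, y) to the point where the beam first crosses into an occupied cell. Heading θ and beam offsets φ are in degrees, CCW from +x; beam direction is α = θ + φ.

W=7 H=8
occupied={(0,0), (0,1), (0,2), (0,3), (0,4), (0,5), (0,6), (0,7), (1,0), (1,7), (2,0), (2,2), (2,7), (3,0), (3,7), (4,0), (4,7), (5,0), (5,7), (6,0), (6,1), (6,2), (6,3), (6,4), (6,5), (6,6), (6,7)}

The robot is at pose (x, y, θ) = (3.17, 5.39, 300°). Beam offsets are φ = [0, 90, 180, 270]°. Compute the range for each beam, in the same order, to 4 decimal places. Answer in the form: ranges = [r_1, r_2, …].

ranges = [5.0691, 3.2200, 1.8591, 2.5057]

beam 1: φ=0°, α=300°
  d=(0.5000,-0.8660)  start (3,5)  tX=1.6600 tY=0.4503  stride 1/|dx|=2.0000 1/|dy|=1.1547
    cross y-line → (3,4), t=0.4503
    cross y-line → (3,3), t=1.6050
    cross x-line → (4,3), t=1.6600
    cross y-line → (4,2), t=2.7597
    cross x-line → (5,2), t=3.6600
    cross y-line → (5,1), t=3.9144
    cross y-line → (5,0), t=5.0691 (wall)
  → r_1 = 5.0691
beam 2: φ=90°, α=30°
  d=(0.8660,0.5000)  start (3,5)  tX=0.9584 tY=1.2200  stride 1/|dx|=1.1547 1/|dy|=2.0000
    cross x-line → (4,5), t=0.9584
    cross y-line → (4,6), t=1.2200
    cross x-line → (5,6), t=2.1131
    cross y-line → (5,7), t=3.2200 (wall)
  → r_2 = 3.2200
beam 3: φ=180°, α=120°
  d=(-0.5000,0.8660)  start (3,5)  tX=0.3400 tY=0.7044  stride 1/|dx|=2.0000 1/|dy|=1.1547
    cross x-line → (2,5), t=0.3400
    cross y-line → (2,6), t=0.7044
    cross y-line → (2,7), t=1.8591 (wall)
  → r_3 = 1.8591
beam 4: φ=270°, α=210°
  d=(-0.8660,-0.5000)  start (3,5)  tX=0.1963 tY=0.7800  stride 1/|dx|=1.1547 1/|dy|=2.0000
    cross x-line → (2,5), t=0.1963
    cross y-line → (2,4), t=0.7800
    cross x-line → (1,4), t=1.3510
    cross x-line → (0,4), t=2.5057 (wall)
  → r_4 = 2.5057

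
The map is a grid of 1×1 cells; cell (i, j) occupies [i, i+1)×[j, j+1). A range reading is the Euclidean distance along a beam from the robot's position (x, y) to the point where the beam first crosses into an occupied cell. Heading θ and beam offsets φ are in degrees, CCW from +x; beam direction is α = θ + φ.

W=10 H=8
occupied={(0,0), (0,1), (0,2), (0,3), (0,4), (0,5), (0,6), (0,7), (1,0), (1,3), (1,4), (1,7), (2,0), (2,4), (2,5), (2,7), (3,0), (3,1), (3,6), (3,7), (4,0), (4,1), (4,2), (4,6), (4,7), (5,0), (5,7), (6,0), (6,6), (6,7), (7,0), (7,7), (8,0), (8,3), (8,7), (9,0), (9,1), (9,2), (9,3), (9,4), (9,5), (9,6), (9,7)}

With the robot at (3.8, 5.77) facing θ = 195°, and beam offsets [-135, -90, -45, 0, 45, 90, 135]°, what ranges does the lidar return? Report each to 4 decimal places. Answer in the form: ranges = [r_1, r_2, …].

beam 1: φ=-135°, α=60°
  direction (0.5000, 0.8660); cell (3,5); t to first gridline: x 0.4000, y 0.2656 (then +2.0000 / +1.1547)
    (3,6) via y @ 0.2656  # hit
  → r_1 = 0.2656
beam 2: φ=-90°, α=105°
  direction (-0.2588, 0.9659); cell (3,5); t to first gridline: x 3.0910, y 0.2381 (then +3.8637 / +1.0353)
    (3,6) via y @ 0.2381  # hit
  → r_2 = 0.2381
beam 3: φ=-45°, α=150°
  direction (-0.8660, 0.5000); cell (3,5); t to first gridline: x 0.9238, y 0.4600 (then +1.1547 / +2.0000)
    (3,6) via y @ 0.4600  # hit
  → r_3 = 0.4600
beam 4: φ=0°, α=195°
  direction (-0.9659, -0.2588); cell (3,5); t to first gridline: x 0.8282, y 2.9751 (then +1.0353 / +3.8637)
    (2,5) via x @ 0.8282  # hit
  → r_4 = 0.8282
beam 5: φ=45°, α=240°
  direction (-0.5000, -0.8660); cell (3,5); t to first gridline: x 1.6000, y 0.8891 (then +2.0000 / +1.1547)
    (3,4) via y @ 0.8891
    (2,4) via x @ 1.6000  # hit
  → r_5 = 1.6000
beam 6: φ=90°, α=285°
  direction (0.2588, -0.9659); cell (3,5); t to first gridline: x 0.7727, y 0.7972 (then +3.8637 / +1.0353)
    (4,5) via x @ 0.7727
    (4,4) via y @ 0.7972
    (4,3) via y @ 1.8324
    (4,2) via y @ 2.8677  # hit
  → r_6 = 2.8677
beam 7: φ=135°, α=330°
  direction (0.8660, -0.5000); cell (3,5); t to first gridline: x 0.2309, y 1.5400 (then +1.1547 / +2.0000)
    (4,5) via x @ 0.2309
    (5,5) via x @ 1.3856
    (5,4) via y @ 1.5400
    (6,4) via x @ 2.5403
    (6,3) via y @ 3.5400
    (7,3) via x @ 3.6950
    (8,3) via x @ 4.8497  # hit
  → r_7 = 4.8497

ranges = [0.2656, 0.2381, 0.4600, 0.8282, 1.6000, 2.8677, 4.8497]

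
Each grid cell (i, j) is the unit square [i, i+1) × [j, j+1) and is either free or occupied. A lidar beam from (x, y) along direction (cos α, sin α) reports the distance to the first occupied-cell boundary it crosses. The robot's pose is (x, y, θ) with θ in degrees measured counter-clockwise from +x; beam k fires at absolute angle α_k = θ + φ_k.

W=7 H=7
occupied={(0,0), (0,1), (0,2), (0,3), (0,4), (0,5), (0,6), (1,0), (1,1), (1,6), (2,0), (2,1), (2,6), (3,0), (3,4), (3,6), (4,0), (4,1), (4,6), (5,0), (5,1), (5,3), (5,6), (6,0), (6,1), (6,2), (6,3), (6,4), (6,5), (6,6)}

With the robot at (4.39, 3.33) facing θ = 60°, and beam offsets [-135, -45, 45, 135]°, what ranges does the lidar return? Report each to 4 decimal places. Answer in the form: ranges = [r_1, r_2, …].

ranges = [1.3769, 0.6315, 1.5068, 3.5096]

beam 1: φ=-135°, α=285°
  cosα=0.2588 sinα=-0.9659 | (4,3) | tMaxX 2.3569 tMaxY 0.3416 | tΔX 3.8637 tΔY 1.0353
    t=0.3416 [y] (4,2)
    t=1.3769 [y] (4,1) — stop
  → r_1 = 1.3769
beam 2: φ=-45°, α=15°
  cosα=0.9659 sinα=0.2588 | (4,3) | tMaxX 0.6315 tMaxY 2.5887 | tΔX 1.0353 tΔY 3.8637
    t=0.6315 [x] (5,3) — stop
  → r_2 = 0.6315
beam 3: φ=45°, α=105°
  cosα=-0.2588 sinα=0.9659 | (4,3) | tMaxX 1.5068 tMaxY 0.6936 | tΔX 3.8637 tΔY 1.0353
    t=0.6936 [y] (4,4)
    t=1.5068 [x] (3,4) — stop
  → r_3 = 1.5068
beam 4: φ=135°, α=195°
  cosα=-0.9659 sinα=-0.2588 | (4,3) | tMaxX 0.4038 tMaxY 1.2750 | tΔX 1.0353 tΔY 3.8637
    t=0.4038 [x] (3,3)
    t=1.2750 [y] (3,2)
    t=1.4390 [x] (2,2)
    t=2.4743 [x] (1,2)
    t=3.5096 [x] (0,2) — stop
  → r_4 = 3.5096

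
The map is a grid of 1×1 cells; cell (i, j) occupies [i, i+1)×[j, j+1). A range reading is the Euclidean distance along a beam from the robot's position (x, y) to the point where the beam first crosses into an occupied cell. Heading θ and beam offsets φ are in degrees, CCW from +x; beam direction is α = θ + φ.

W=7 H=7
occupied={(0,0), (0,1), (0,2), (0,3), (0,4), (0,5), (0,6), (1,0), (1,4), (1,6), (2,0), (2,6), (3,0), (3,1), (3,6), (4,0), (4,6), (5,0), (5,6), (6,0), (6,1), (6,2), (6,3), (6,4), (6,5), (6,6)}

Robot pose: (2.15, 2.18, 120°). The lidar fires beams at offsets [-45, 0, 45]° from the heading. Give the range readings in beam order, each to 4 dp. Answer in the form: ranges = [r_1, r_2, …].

beam 1: φ=-45°, α=75°
  d=(0.2588,0.9659)  start (2,2)  tX=3.2841 tY=0.8489  stride 1/|dx|=3.8637 1/|dy|=1.0353
    cross y-line → (2,3), t=0.8489
    cross y-line → (2,4), t=1.8842
    cross y-line → (2,5), t=2.9195
    cross x-line → (3,5), t=3.2841
    cross y-line → (3,6), t=3.9548 (wall)
  → r_1 = 3.9548
beam 2: φ=0°, α=120°
  d=(-0.5000,0.8660)  start (2,2)  tX=0.3000 tY=0.9469  stride 1/|dx|=2.0000 1/|dy|=1.1547
    cross x-line → (1,2), t=0.3000
    cross y-line → (1,3), t=0.9469
    cross y-line → (1,4), t=2.1016 (wall)
  → r_2 = 2.1016
beam 3: φ=45°, α=165°
  d=(-0.9659,0.2588)  start (2,2)  tX=0.1553 tY=3.1682  stride 1/|dx|=1.0353 1/|dy|=3.8637
    cross x-line → (1,2), t=0.1553
    cross x-line → (0,2), t=1.1906 (wall)
  → r_3 = 1.1906

ranges = [3.9548, 2.1016, 1.1906]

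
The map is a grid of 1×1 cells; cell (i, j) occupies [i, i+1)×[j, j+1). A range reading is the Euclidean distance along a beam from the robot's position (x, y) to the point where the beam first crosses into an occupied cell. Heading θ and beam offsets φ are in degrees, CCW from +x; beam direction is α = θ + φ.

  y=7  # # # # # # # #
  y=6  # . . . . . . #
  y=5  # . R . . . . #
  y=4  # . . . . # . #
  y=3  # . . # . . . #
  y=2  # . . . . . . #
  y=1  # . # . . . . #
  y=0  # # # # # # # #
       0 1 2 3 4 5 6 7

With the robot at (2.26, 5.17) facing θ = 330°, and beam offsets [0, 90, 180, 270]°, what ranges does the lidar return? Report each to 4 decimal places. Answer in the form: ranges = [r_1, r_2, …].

beam 1: φ=0°, α=330°
  d=(0.8660,-0.5000)  start (2,5)  tX=0.8545 tY=0.3400  stride 1/|dx|=1.1547 1/|dy|=2.0000
    cross y-line → (2,4), t=0.3400
    cross x-line → (3,4), t=0.8545
    cross x-line → (4,4), t=2.0092
    cross y-line → (4,3), t=2.3400
    cross x-line → (5,3), t=3.1639
    cross x-line → (6,3), t=4.3186
    cross y-line → (6,2), t=4.3400
    cross x-line → (7,2), t=5.4733 (wall)
  → r_1 = 5.4733
beam 2: φ=90°, α=60°
  d=(0.5000,0.8660)  start (2,5)  tX=1.4800 tY=0.9584  stride 1/|dx|=2.0000 1/|dy|=1.1547
    cross y-line → (2,6), t=0.9584
    cross x-line → (3,6), t=1.4800
    cross y-line → (3,7), t=2.1131 (wall)
  → r_2 = 2.1131
beam 3: φ=180°, α=150°
  d=(-0.8660,0.5000)  start (2,5)  tX=0.3002 tY=1.6600  stride 1/|dx|=1.1547 1/|dy|=2.0000
    cross x-line → (1,5), t=0.3002
    cross x-line → (0,5), t=1.4549 (wall)
  → r_3 = 1.4549
beam 4: φ=270°, α=240°
  d=(-0.5000,-0.8660)  start (2,5)  tX=0.5200 tY=0.1963  stride 1/|dx|=2.0000 1/|dy|=1.1547
    cross y-line → (2,4), t=0.1963
    cross x-line → (1,4), t=0.5200
    cross y-line → (1,3), t=1.3510
    cross y-line → (1,2), t=2.5057
    cross x-line → (0,2), t=2.5200 (wall)
  → r_4 = 2.5200

ranges = [5.4733, 2.1131, 1.4549, 2.5200]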